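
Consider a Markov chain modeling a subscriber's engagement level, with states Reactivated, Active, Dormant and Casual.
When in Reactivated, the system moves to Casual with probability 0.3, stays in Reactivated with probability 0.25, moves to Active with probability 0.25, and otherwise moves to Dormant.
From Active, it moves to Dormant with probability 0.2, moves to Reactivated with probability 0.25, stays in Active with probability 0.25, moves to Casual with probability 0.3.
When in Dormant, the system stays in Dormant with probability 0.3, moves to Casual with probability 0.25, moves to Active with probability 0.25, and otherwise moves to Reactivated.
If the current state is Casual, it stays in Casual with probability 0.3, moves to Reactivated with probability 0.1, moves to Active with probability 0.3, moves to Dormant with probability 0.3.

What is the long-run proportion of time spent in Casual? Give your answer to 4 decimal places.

Let the stationary distribution be π with π = πP and π_1 + π_2 + π_3 + π_4 = 1.
π_1 = 0.25·π_1 + 0.25·π_2 + 0.2·π_3 + 0.1·π_4
π_2 = 0.25·π_1 + 0.25·π_2 + 0.25·π_3 + 0.3·π_4
π_3 = 0.2·π_1 + 0.2·π_2 + 0.3·π_3 + 0.3·π_4
Solving with the normalization constraint gives π = (0.1942, 0.2644, 0.2541, 0.2873).
So the stationary probability of Casual is 0.2873.

0.2873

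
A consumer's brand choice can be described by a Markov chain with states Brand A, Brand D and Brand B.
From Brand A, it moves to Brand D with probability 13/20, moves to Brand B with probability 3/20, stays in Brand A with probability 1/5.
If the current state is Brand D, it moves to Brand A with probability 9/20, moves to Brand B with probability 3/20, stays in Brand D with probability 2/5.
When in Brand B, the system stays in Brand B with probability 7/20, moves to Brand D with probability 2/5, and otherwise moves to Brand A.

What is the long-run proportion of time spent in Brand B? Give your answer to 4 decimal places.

0.1875

Let the stationary distribution be π with π = πP and π_1 + π_2 + π_3 = 1.
π_1 = 0.2·π_1 + 0.45·π_2 + 0.25·π_3
π_2 = 0.65·π_1 + 0.4·π_2 + 0.4·π_3
Solving with the normalization constraint gives π = (0.3300, 0.4825, 0.1875).
So the stationary probability of Brand B is 0.1875.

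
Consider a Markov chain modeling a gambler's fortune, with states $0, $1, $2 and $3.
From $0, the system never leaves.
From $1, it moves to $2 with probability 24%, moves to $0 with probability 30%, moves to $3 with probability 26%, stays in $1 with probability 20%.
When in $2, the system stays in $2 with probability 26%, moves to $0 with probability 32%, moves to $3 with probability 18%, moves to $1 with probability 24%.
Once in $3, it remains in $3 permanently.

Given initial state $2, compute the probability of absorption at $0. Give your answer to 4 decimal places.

0.6138

Let h(s) be the probability of absorption at $0 starting from transient state s. Then h($0) = 1 and h($3) = 0. By first-step analysis:
h($1) = 0.3·1 + 0.2·h($1) + 0.24·h($2) + 0.26·0
h($2) = 0.32·1 + 0.24·h($1) + 0.26·h($2) + 0.18·0
Solving: h($1) = 0.5591, h($2) = 0.6138.
Starting from $2, the probability is 0.6138.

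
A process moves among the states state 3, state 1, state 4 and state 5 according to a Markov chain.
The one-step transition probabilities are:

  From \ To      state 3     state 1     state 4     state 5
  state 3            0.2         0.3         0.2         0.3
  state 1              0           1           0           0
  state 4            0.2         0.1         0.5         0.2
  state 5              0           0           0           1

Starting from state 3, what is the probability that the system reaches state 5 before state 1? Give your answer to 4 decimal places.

Let h(s) be the probability of absorption at state 5 starting from transient state s. Then h(state 5) = 1 and h(state 1) = 0. By first-step analysis:
h(state 3) = 0.2·h(state 3) + 0.3·0 + 0.2·h(state 4) + 0.3·1
h(state 4) = 0.2·h(state 3) + 0.1·0 + 0.5·h(state 4) + 0.2·1
Solving: h(state 3) = 0.5278, h(state 4) = 0.6111.
Starting from state 3, the probability is 0.5278.

0.5278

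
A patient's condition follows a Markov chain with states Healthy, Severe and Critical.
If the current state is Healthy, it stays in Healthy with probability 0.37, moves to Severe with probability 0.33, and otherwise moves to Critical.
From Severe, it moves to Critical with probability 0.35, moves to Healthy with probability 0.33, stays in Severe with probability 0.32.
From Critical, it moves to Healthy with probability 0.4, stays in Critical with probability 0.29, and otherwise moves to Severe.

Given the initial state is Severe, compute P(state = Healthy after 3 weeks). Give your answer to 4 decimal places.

Propagate the distribution vector 3 weeks from Severe.
After 0 weeks: (0.0000, 1.0000, 0.0000)
After 1 week: (0.3300, 0.3200, 0.3500)
After 2 weeks: (0.3677, 0.3198, 0.3125)
After 3 weeks: (0.3666, 0.3206, 0.3129)
P(in Healthy after 3 weeks) = 0.3666

0.3666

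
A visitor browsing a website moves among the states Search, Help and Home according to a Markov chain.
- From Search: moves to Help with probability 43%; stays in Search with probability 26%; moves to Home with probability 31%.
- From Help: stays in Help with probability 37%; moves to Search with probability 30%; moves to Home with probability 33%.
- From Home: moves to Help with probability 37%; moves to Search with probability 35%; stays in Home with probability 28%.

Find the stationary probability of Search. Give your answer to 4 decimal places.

Let the stationary distribution be π with π = πP and π_1 + π_2 + π_3 = 1.
π_1 = 0.26·π_1 + 0.3·π_2 + 0.35·π_3
π_2 = 0.43·π_1 + 0.37·π_2 + 0.37·π_3
Solving with the normalization constraint gives π = (0.3033, 0.3882, 0.3085).
So the stationary probability of Search is 0.3033.

0.3033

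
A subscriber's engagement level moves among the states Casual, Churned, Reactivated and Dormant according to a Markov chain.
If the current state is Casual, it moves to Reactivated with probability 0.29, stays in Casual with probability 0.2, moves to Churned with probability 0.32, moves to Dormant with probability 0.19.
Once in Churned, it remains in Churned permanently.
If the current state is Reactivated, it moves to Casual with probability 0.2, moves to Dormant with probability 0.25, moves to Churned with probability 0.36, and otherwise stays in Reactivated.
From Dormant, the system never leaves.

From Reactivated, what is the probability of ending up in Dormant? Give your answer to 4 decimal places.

Let h(s) be the probability of absorption at Dormant starting from transient state s. Then h(Dormant) = 1 and h(Churned) = 0. By first-step analysis:
h(Casual) = 0.2·h(Casual) + 0.32·0 + 0.29·h(Reactivated) + 0.19·1
h(Reactivated) = 0.2·h(Casual) + 0.36·0 + 0.19·h(Reactivated) + 0.25·1
Solving: h(Casual) = 0.3837, h(Reactivated) = 0.4034.
Starting from Reactivated, the probability is 0.4034.

0.4034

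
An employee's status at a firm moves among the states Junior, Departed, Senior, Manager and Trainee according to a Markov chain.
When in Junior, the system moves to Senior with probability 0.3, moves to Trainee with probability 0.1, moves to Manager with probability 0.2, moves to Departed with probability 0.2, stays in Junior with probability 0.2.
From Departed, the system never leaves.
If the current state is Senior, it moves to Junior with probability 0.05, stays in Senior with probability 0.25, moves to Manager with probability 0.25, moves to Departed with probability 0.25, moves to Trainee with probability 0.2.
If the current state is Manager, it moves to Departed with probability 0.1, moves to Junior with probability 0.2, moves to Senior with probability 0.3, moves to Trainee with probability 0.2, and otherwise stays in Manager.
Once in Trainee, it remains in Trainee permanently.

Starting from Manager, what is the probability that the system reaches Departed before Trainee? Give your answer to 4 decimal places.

Let h(s) be the probability of absorption at Departed starting from transient state s. Then h(Departed) = 1 and h(Trainee) = 0. By first-step analysis:
h(Junior) = 0.2·h(Junior) + 0.2·1 + 0.3·h(Senior) + 0.2·h(Manager) + 0.1·0
h(Senior) = 0.05·h(Junior) + 0.25·1 + 0.25·h(Senior) + 0.25·h(Manager) + 0.2·0
h(Manager) = 0.2·h(Junior) + 0.1·1 + 0.3·h(Senior) + 0.2·h(Manager) + 0.2·0
Solving: h(Junior) = 0.5625, h(Senior) = 0.5250, h(Manager) = 0.4625.
Starting from Manager, the probability is 0.4625.

0.4625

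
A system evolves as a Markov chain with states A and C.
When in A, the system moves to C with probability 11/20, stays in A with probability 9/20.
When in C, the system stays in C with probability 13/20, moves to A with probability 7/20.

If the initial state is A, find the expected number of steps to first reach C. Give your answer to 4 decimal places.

Let t(s) be the expected number of steps to first reach C from state s, with t(C) = 0. Conditioning on the first step:
t(A) = 1 + 0.45·t(A)
Solving: t(A) = 1.8182.
Expected steps from A to C: 1.8182.

1.8182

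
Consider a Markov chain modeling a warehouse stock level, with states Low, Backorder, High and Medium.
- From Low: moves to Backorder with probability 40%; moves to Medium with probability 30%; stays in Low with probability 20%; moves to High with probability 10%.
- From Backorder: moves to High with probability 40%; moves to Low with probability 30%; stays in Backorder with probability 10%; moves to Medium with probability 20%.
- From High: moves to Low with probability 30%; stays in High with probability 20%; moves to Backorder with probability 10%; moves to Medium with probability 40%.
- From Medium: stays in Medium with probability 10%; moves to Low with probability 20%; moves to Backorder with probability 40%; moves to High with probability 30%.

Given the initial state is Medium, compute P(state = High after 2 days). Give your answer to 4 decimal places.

0.2700

Propagate the distribution vector 2 days from Medium.
After 0 days: (0.0000, 0.0000, 0.0000, 1.0000)
After 1 day: (0.2000, 0.4000, 0.3000, 0.1000)
After 2 days: (0.2700, 0.1900, 0.2700, 0.2700)
P(in High after 2 days) = 0.2700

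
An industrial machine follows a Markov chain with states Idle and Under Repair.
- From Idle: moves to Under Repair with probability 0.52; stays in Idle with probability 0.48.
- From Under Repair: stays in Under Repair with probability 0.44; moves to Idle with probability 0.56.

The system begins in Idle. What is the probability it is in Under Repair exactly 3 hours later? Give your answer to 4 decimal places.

0.4817

Propagate the distribution vector 3 hours from Idle.
After 0 hours: (1.0000, 0.0000)
After 1 hour: (0.4800, 0.5200)
After 2 hours: (0.5216, 0.4784)
After 3 hours: (0.5183, 0.4817)
P(in Under Repair after 3 hours) = 0.4817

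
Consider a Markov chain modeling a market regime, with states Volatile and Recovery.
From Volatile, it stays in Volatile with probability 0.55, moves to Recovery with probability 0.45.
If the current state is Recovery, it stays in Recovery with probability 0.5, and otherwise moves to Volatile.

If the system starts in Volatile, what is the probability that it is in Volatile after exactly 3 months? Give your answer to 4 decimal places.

Propagate the distribution vector 3 months from Volatile.
After 0 months: (1.0000, 0.0000)
After 1 month: (0.5500, 0.4500)
After 2 months: (0.5275, 0.4725)
After 3 months: (0.5264, 0.4736)
P(in Volatile after 3 months) = 0.5264

0.5264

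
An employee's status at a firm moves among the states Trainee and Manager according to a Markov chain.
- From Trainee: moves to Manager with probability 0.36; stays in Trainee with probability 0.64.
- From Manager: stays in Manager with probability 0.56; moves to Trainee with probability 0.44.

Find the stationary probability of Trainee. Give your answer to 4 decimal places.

Let the stationary distribution be π with π = πP and π_1 + π_2 = 1.
π_1 = 0.64·π_1 + 0.44·π_2
Solving with the normalization constraint gives π = (0.5500, 0.4500).
So the stationary probability of Trainee is 0.5500.

0.5500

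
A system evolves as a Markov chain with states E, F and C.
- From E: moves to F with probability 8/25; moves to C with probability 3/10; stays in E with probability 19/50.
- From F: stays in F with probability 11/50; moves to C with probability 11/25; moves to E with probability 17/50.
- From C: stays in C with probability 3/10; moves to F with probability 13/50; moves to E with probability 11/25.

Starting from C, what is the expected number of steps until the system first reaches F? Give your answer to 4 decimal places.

3.5099

Let t(s) be the expected number of steps to first reach F from state s, with t(F) = 0. Conditioning on the first step:
t(E) = 1 + 0.38·t(E) + 0.3·t(C)
t(C) = 1 + 0.44·t(E) + 0.3·t(C)
Solving: t(E) = 3.3113, t(C) = 3.5099.
Expected steps from C to F: 3.5099.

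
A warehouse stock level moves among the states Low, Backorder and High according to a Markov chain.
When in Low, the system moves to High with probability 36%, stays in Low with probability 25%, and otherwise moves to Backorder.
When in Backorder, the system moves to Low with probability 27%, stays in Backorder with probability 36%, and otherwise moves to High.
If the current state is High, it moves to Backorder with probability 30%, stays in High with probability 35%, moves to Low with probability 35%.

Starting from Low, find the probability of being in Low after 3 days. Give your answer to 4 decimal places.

Propagate the distribution vector 3 days from Low.
After 0 days: (1.0000, 0.0000, 0.0000)
After 1 day: (0.2500, 0.3900, 0.3600)
After 2 days: (0.2938, 0.3459, 0.3603)
After 3 days: (0.2929, 0.3472, 0.3599)
P(in Low after 3 days) = 0.2929

0.2929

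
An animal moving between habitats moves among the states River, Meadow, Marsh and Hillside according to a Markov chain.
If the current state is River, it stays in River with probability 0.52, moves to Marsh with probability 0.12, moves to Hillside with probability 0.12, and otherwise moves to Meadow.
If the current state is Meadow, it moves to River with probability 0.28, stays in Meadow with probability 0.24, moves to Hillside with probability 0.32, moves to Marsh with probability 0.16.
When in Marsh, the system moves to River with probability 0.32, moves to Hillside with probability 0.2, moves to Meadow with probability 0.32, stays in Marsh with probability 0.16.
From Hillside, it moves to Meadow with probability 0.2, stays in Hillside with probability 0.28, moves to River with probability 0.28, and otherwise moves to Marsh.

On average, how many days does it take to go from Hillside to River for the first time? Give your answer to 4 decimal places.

Let t(s) be the expected number of days to first reach River from state s, with t(River) = 0. Conditioning on the first day:
t(Meadow) = 1 + 0.24·t(Meadow) + 0.16·t(Marsh) + 0.32·t(Hillside)
t(Marsh) = 1 + 0.32·t(Meadow) + 0.16·t(Marsh) + 0.2·t(Hillside)
t(Hillside) = 1 + 0.2·t(Meadow) + 0.24·t(Marsh) + 0.28·t(Hillside)
Solving: t(Meadow) = 3.4805, t(Marsh) = 3.3425, t(Hillside) = 3.4699.
Expected days from Hillside to River: 3.4699.

3.4699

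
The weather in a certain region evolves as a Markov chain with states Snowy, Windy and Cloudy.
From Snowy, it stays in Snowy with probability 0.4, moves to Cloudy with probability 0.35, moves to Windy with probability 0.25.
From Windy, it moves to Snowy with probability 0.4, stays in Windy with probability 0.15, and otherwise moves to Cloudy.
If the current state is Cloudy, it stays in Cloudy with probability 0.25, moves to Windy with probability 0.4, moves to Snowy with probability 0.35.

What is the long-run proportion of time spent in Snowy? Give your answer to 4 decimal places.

Let the stationary distribution be π with π = πP and π_1 + π_2 + π_3 = 1.
π_1 = 0.4·π_1 + 0.4·π_2 + 0.35·π_3
π_2 = 0.25·π_1 + 0.15·π_2 + 0.4·π_3
Solving with the normalization constraint gives π = (0.3828, 0.2741, 0.3431).
So the stationary probability of Snowy is 0.3828.

0.3828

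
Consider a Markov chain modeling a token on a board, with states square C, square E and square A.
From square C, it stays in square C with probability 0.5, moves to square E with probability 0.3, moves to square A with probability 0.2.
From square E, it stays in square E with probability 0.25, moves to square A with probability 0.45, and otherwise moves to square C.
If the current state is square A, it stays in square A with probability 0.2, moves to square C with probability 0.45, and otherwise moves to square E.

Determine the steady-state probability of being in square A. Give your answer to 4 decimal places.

Let the stationary distribution be π with π = πP and π_1 + π_2 + π_3 = 1.
π_1 = 0.5·π_1 + 0.3·π_2 + 0.45·π_3
π_2 = 0.3·π_1 + 0.25·π_2 + 0.35·π_3
Solving with the normalization constraint gives π = (0.4265, 0.2988, 0.2747).
So the stationary probability of square A is 0.2747.

0.2747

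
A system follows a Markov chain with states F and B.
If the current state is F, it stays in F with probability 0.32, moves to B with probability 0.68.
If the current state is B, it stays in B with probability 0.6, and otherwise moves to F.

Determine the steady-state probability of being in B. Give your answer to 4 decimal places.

Let the stationary distribution be π with π = πP and π_1 + π_2 = 1.
π_1 = 0.32·π_1 + 0.4·π_2
Solving with the normalization constraint gives π = (0.3704, 0.6296).
So the stationary probability of B is 0.6296.

0.6296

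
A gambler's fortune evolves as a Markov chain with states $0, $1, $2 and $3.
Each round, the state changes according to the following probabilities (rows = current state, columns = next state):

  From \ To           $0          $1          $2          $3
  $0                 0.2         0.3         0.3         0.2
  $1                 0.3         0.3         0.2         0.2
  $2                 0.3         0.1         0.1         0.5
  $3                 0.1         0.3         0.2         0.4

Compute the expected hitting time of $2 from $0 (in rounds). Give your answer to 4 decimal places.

4.0816

Let t(s) be the expected number of rounds to first reach $2 from state s, with t($2) = 0. Conditioning on the first round:
t($0) = 1 + 0.2·t($0) + 0.3·t($1) + 0.2·t($3)
t($1) = 1 + 0.3·t($0) + 0.3·t($1) + 0.2·t($3)
t($3) = 1 + 0.1·t($0) + 0.3·t($1) + 0.4·t($3)
Solving: t($0) = 4.0816, t($1) = 4.4898, t($3) = 4.5918.
Expected rounds from $0 to $2: 4.0816.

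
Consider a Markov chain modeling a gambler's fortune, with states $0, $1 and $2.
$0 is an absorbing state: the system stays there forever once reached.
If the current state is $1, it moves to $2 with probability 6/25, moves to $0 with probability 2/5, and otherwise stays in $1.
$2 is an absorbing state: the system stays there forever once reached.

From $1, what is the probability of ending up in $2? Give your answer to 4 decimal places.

0.3750

Let h(s) be the probability of absorption at $2 starting from transient state s. Then h($2) = 1 and h($0) = 0. By first-step analysis:
h($1) = 0.4·0 + 0.36·h($1) + 0.24·1
Solving: h($1) = 0.3750.
Starting from $1, the probability is 0.3750.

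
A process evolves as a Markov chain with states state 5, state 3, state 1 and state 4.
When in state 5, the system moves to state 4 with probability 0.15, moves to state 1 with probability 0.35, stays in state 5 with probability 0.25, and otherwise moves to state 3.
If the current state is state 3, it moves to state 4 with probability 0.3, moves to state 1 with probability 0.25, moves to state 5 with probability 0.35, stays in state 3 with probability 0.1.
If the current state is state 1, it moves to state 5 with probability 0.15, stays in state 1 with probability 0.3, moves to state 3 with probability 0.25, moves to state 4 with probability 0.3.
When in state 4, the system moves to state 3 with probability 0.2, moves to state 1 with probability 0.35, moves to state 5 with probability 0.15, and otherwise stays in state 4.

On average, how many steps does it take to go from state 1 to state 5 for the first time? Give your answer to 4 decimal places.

Let t(s) be the expected number of steps to first reach state 5 from state s, with t(state 5) = 0. Conditioning on the first step:
t(state 3) = 1 + 0.1·t(state 3) + 0.25·t(state 1) + 0.3·t(state 4)
t(state 1) = 1 + 0.25·t(state 3) + 0.3·t(state 1) + 0.3·t(state 4)
t(state 4) = 1 + 0.2·t(state 3) + 0.35·t(state 1) + 0.3·t(state 4)
Solving: t(state 3) = 4.3280, t(state 1) = 5.2392, t(state 4) = 5.2847.
Expected steps from state 1 to state 5: 5.2392.

5.2392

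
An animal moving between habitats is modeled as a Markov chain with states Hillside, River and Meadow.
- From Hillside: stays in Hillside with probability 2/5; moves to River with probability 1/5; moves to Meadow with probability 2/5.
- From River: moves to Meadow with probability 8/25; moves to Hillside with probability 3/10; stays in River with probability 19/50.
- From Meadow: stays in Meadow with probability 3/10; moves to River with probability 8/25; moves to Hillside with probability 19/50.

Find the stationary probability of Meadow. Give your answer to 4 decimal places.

Let the stationary distribution be π with π = πP and π_1 + π_2 + π_3 = 1.
π_1 = 0.4·π_1 + 0.3·π_2 + 0.38·π_3
π_2 = 0.2·π_1 + 0.38·π_2 + 0.32·π_3
Solving with the normalization constraint gives π = (0.3638, 0.2940, 0.3423).
So the stationary probability of Meadow is 0.3423.

0.3423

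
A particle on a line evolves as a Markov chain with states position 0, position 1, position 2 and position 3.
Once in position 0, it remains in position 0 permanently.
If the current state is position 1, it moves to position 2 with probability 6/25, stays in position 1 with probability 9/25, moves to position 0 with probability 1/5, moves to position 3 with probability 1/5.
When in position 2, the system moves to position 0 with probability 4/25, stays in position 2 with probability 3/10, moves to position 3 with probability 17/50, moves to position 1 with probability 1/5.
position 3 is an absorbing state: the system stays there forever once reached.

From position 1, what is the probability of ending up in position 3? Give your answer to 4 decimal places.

0.5540

Let h(s) be the probability of absorption at position 3 starting from transient state s. Then h(position 3) = 1 and h(position 0) = 0. By first-step analysis:
h(position 1) = 0.2·0 + 0.36·h(position 1) + 0.24·h(position 2) + 0.2·1
h(position 2) = 0.16·0 + 0.2·h(position 1) + 0.3·h(position 2) + 0.34·1
Solving: h(position 1) = 0.5540, h(position 2) = 0.6440.
Starting from position 1, the probability is 0.5540.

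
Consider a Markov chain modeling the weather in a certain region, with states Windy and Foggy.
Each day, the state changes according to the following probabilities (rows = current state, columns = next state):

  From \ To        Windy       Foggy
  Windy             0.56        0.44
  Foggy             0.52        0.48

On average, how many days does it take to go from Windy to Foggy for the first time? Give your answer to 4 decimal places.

Let t(s) be the expected number of days to first reach Foggy from state s, with t(Foggy) = 0. Conditioning on the first day:
t(Windy) = 1 + 0.56·t(Windy)
Solving: t(Windy) = 2.2727.
Expected days from Windy to Foggy: 2.2727.

2.2727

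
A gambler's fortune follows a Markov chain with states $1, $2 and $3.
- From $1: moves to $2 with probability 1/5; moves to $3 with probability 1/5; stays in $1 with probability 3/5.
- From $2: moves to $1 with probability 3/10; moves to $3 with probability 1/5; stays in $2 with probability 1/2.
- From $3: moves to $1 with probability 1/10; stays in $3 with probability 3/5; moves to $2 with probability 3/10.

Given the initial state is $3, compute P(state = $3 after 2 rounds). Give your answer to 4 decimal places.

0.4400

Sum over the intermediate state after 1 round:
P = P($3→$1)·P($1→$3) + P($3→$2)·P($2→$3) + P($3→$3)·P($3→$3)
  = 0.1×0.2 + 0.3×0.2 + 0.6×0.6
  = 0.0200 + 0.0600 + 0.3600 = 0.4400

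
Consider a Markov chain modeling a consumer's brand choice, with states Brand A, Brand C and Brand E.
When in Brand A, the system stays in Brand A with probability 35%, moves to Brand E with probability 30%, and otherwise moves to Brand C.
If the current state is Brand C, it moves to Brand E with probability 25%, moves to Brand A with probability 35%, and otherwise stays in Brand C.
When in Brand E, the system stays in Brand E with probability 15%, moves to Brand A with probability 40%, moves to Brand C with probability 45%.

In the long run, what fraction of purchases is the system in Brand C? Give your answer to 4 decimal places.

Let the stationary distribution be π with π = πP and π_1 + π_2 + π_3 = 1.
π_1 = 0.35·π_1 + 0.35·π_2 + 0.4·π_3
π_2 = 0.35·π_1 + 0.4·π_2 + 0.45·π_3
Solving with the normalization constraint gives π = (0.3622, 0.3941, 0.2437).
So the stationary probability of Brand C is 0.3941.

0.3941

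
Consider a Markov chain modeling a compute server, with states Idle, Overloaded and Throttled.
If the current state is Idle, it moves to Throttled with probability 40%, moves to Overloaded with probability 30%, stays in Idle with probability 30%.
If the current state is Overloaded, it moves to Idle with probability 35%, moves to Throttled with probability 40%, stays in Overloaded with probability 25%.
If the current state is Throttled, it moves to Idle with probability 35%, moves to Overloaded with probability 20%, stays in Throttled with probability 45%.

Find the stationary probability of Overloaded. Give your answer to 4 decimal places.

Let the stationary distribution be π with π = πP and π_1 + π_2 + π_3 = 1.
π_1 = 0.3·π_1 + 0.35·π_2 + 0.35·π_3
π_2 = 0.3·π_1 + 0.25·π_2 + 0.2·π_3
Solving with the normalization constraint gives π = (0.3333, 0.2456, 0.4211).
So the stationary probability of Overloaded is 0.2456.

0.2456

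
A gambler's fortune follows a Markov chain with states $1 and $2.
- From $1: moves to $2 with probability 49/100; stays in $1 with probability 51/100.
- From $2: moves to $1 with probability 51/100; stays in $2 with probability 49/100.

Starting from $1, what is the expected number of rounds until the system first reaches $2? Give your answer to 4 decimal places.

Let t(s) be the expected number of rounds to first reach $2 from state s, with t($2) = 0. Conditioning on the first round:
t($1) = 1 + 0.51·t($1)
Solving: t($1) = 2.0408.
Expected rounds from $1 to $2: 2.0408.

2.0408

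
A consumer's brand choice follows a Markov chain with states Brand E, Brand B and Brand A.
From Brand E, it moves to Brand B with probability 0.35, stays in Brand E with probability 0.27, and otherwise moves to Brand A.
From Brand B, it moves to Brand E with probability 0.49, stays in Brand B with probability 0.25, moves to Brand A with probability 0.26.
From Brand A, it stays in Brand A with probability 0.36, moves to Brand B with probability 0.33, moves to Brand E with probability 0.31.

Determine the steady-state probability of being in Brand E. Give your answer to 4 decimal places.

0.3521

Let the stationary distribution be π with π = πP and π_1 + π_2 + π_3 = 1.
π_1 = 0.27·π_1 + 0.49·π_2 + 0.31·π_3
π_2 = 0.35·π_1 + 0.25·π_2 + 0.33·π_3
Solving with the normalization constraint gives π = (0.3521, 0.3121, 0.3358).
So the stationary probability of Brand E is 0.3521.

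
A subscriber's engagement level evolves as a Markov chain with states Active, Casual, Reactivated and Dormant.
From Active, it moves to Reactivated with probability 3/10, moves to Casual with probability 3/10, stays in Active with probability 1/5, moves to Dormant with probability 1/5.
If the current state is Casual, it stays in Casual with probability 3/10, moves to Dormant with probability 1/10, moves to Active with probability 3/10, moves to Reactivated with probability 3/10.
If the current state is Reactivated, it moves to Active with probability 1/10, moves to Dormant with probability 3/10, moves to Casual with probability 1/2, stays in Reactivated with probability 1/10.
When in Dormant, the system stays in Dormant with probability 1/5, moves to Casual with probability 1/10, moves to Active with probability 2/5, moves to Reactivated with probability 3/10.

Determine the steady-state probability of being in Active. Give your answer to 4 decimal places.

Let the stationary distribution be π with π = πP and π_1 + π_2 + π_3 + π_4 = 1.
π_1 = 0.2·π_1 + 0.3·π_2 + 0.1·π_3 + 0.4·π_4
π_2 = 0.3·π_1 + 0.3·π_2 + 0.5·π_3 + 0.1·π_4
π_3 = 0.3·π_1 + 0.3·π_2 + 0.1·π_3 + 0.3·π_4
Solving with the normalization constraint gives π = (0.2449, 0.3112, 0.2500, 0.1939).
So the stationary probability of Active is 0.2449.

0.2449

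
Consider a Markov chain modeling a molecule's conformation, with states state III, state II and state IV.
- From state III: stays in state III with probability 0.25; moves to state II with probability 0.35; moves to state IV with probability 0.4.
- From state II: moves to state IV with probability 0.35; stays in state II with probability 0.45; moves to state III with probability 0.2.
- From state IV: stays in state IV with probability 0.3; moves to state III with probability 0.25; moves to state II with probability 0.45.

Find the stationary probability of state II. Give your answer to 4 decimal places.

0.4271

Let the stationary distribution be π with π = πP and π_1 + π_2 + π_3 = 1.
π_1 = 0.25·π_1 + 0.2·π_2 + 0.25·π_3
π_2 = 0.35·π_1 + 0.45·π_2 + 0.45·π_3
Solving with the normalization constraint gives π = (0.2286, 0.4271, 0.3442).
So the stationary probability of state II is 0.4271.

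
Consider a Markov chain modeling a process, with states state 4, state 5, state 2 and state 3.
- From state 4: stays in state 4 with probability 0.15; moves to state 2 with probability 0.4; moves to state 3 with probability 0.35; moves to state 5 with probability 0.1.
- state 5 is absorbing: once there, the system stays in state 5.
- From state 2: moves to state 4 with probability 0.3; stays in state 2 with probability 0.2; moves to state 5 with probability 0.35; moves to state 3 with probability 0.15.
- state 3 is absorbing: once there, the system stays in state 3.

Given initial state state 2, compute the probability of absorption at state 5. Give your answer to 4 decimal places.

Let h(s) be the probability of absorption at state 5 starting from transient state s. Then h(state 5) = 1 and h(state 3) = 0. By first-step analysis:
h(state 4) = 0.15·h(state 4) + 0.1·1 + 0.4·h(state 2) + 0.35·0
h(state 2) = 0.3·h(state 4) + 0.35·1 + 0.2·h(state 2) + 0.15·0
Solving: h(state 4) = 0.3929, h(state 2) = 0.5848.
Starting from state 2, the probability is 0.5848.

0.5848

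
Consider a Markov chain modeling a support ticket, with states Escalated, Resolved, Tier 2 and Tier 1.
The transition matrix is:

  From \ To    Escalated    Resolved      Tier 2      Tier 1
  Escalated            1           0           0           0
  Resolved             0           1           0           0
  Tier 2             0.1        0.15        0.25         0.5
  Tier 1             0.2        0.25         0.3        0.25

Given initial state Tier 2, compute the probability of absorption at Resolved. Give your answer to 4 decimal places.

Let h(s) be the probability of absorption at Resolved starting from transient state s. Then h(Resolved) = 1 and h(Escalated) = 0. By first-step analysis:
h(Tier 2) = 0.1·0 + 0.15·1 + 0.25·h(Tier 2) + 0.5·h(Tier 1)
h(Tier 1) = 0.2·0 + 0.25·1 + 0.3·h(Tier 2) + 0.25·h(Tier 1)
Solving: h(Tier 2) = 0.5758, h(Tier 1) = 0.5636.
Starting from Tier 2, the probability is 0.5758.

0.5758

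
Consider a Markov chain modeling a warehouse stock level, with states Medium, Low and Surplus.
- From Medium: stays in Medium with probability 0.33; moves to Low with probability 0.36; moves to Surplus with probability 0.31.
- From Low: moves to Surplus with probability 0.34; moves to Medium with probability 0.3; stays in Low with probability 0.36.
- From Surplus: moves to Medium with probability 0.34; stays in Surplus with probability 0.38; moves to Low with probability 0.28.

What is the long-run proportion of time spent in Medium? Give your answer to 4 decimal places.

0.3235

Let the stationary distribution be π with π = πP and π_1 + π_2 + π_3 = 1.
π_1 = 0.33·π_1 + 0.3·π_2 + 0.34·π_3
π_2 = 0.36·π_1 + 0.36·π_2 + 0.28·π_3
Solving with the normalization constraint gives π = (0.3235, 0.3325, 0.3441).
So the stationary probability of Medium is 0.3235.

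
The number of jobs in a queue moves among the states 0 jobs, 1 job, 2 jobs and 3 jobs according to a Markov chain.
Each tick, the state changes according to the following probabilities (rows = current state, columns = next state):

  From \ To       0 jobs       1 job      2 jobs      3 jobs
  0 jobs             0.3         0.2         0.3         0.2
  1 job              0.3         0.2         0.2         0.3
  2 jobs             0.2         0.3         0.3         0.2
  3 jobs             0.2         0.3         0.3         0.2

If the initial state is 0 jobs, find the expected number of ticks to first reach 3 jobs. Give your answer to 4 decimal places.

Let t(s) be the expected number of ticks to first reach 3 jobs from state s, with t(3 jobs) = 0. Conditioning on the first tick:
t(0 jobs) = 1 + 0.3·t(0 jobs) + 0.2·t(1 job) + 0.3·t(2 jobs)
t(1 job) = 1 + 0.3·t(0 jobs) + 0.2·t(1 job) + 0.2·t(2 jobs)
t(2 jobs) = 1 + 0.2·t(0 jobs) + 0.3·t(1 job) + 0.3·t(2 jobs)
Solving: t(0 jobs) = 4.4889, t(1 job) = 4.0444, t(2 jobs) = 4.4444.
Expected ticks from 0 jobs to 3 jobs: 4.4889.

4.4889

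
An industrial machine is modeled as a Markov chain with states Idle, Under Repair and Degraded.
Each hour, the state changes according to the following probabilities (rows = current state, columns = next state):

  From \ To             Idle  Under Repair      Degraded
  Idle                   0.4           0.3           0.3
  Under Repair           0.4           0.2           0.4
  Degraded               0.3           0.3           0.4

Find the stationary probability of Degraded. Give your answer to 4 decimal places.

0.3636

Let the stationary distribution be π with π = πP and π_1 + π_2 + π_3 = 1.
π_1 = 0.4·π_1 + 0.4·π_2 + 0.3·π_3
π_2 = 0.3·π_1 + 0.2·π_2 + 0.3·π_3
Solving with the normalization constraint gives π = (0.3636, 0.2727, 0.3636).
So the stationary probability of Degraded is 0.3636.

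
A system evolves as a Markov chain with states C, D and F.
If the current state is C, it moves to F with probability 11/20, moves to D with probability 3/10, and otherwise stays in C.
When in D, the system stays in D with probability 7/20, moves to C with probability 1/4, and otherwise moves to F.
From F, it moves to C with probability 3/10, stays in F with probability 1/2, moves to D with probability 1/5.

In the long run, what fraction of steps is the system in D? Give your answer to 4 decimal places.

0.2646

Let the stationary distribution be π with π = πP and π_1 + π_2 + π_3 = 1.
π_1 = 0.15·π_1 + 0.25·π_2 + 0.3·π_3
π_2 = 0.3·π_1 + 0.35·π_2 + 0.2·π_3
Solving with the normalization constraint gives π = (0.2494, 0.2646, 0.4860).
So the stationary probability of D is 0.2646.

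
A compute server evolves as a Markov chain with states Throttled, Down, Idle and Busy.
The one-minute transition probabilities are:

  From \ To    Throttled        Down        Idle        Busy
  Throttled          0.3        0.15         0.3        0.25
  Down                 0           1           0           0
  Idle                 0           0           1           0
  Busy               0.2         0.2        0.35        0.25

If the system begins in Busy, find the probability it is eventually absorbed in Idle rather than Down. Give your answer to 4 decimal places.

0.6421

Let h(s) be the probability of absorption at Idle starting from transient state s. Then h(Idle) = 1 and h(Down) = 0. By first-step analysis:
h(Throttled) = 0.3·h(Throttled) + 0.15·0 + 0.3·1 + 0.25·h(Busy)
h(Busy) = 0.2·h(Throttled) + 0.2·0 + 0.35·1 + 0.25·h(Busy)
Solving: h(Throttled) = 0.6579, h(Busy) = 0.6421.
Starting from Busy, the probability is 0.6421.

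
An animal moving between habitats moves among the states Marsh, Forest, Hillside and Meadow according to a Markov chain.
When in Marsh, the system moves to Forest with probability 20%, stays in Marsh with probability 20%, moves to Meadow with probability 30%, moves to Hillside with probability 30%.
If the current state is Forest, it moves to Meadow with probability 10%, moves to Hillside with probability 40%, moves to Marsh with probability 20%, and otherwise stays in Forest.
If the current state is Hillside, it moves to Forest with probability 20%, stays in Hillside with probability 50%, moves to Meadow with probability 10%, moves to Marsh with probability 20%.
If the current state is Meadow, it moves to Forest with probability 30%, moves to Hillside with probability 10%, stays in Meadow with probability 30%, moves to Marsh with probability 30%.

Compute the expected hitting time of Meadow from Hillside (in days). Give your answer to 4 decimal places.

7.1429

Let t(s) be the expected number of days to first reach Meadow from state s, with t(Meadow) = 0. Conditioning on the first day:
t(Marsh) = 1 + 0.2·t(Marsh) + 0.2·t(Forest) + 0.3·t(Hillside)
t(Forest) = 1 + 0.2·t(Marsh) + 0.3·t(Forest) + 0.4·t(Hillside)
t(Hillside) = 1 + 0.2·t(Marsh) + 0.2·t(Forest) + 0.5·t(Hillside)
Solving: t(Marsh) = 5.7143, t(Forest) = 7.1429, t(Hillside) = 7.1429.
Expected days from Hillside to Meadow: 7.1429.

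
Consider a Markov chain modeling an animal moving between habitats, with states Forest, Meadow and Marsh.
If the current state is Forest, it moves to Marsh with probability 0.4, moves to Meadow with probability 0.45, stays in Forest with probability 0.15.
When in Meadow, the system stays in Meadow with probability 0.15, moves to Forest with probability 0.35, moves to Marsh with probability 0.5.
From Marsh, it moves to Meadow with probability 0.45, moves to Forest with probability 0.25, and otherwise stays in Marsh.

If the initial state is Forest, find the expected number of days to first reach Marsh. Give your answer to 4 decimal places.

2.3009

Let t(s) be the expected number of days to first reach Marsh from state s, with t(Marsh) = 0. Conditioning on the first day:
t(Forest) = 1 + 0.15·t(Forest) + 0.45·t(Meadow)
t(Meadow) = 1 + 0.35·t(Forest) + 0.15·t(Meadow)
Solving: t(Forest) = 2.3009, t(Meadow) = 2.1239.
Expected days from Forest to Marsh: 2.3009.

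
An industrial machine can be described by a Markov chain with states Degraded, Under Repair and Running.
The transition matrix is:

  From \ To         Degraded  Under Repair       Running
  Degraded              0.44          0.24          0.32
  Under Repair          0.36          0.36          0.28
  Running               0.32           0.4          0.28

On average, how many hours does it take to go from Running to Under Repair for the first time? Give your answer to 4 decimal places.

2.9255

Let t(s) be the expected number of hours to first reach Under Repair from state s, with t(Under Repair) = 0. Conditioning on the first hour:
t(Degraded) = 1 + 0.44·t(Degraded) + 0.32·t(Running)
t(Running) = 1 + 0.32·t(Degraded) + 0.28·t(Running)
Solving: t(Degraded) = 3.4574, t(Running) = 2.9255.
Expected hours from Running to Under Repair: 2.9255.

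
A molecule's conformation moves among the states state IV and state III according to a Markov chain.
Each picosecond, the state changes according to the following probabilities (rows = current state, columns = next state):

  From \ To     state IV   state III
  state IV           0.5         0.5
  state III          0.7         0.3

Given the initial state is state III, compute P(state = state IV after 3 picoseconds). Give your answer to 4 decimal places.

Propagate the distribution vector 3 picoseconds from state III.
After 0 picoseconds: (0.0000, 1.0000)
After 1 picosecond: (0.7000, 0.3000)
After 2 picoseconds: (0.5600, 0.4400)
After 3 picoseconds: (0.5880, 0.4120)
P(in state IV after 3 picoseconds) = 0.5880

0.5880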